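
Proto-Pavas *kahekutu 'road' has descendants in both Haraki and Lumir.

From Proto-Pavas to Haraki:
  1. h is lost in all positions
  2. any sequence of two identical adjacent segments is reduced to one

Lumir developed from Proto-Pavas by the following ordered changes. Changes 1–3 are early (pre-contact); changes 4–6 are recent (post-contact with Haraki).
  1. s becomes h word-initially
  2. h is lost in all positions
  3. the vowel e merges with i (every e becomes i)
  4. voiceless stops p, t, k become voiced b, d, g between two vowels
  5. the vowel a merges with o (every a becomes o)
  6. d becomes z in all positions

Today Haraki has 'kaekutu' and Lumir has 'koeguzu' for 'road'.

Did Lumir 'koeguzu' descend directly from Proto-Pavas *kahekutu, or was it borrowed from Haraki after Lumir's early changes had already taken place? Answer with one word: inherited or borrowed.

If inherited, *kahekutu would pass through all of Lumir's changes:
Lumir: *kahekutu
  kahekutu (rule 1 does not apply)
  kahekutu → kaekutu   [h-loss]
  kaekutu → kaikutu   [vowel merger]
  kaikutu → kaigudu   [intervocalic voicing]
  kaigudu → koigudu   [vowel merger]
  koigudu → koiguzu   [unconditioned shift]
  giving Lumir koiguzu.
If borrowed from Haraki 'kaekutu' after the early changes, it would undergo only the recent ones:
  rule 4 (intervocalic voicing): kaekutu → kaegudu
  rule 5 (vowel merger): kaegudu → koegudu
  rule 6 (unconditioned shift): koegudu → koeguzu
  ⇒ as a loan: koeguzu
Lumir 'koeguzu' matches the loan outcome 'koeguzu', not the inherited 'koiguzu' — it skipped the early Lumir changes, so it was borrowed from Haraki.

borrowed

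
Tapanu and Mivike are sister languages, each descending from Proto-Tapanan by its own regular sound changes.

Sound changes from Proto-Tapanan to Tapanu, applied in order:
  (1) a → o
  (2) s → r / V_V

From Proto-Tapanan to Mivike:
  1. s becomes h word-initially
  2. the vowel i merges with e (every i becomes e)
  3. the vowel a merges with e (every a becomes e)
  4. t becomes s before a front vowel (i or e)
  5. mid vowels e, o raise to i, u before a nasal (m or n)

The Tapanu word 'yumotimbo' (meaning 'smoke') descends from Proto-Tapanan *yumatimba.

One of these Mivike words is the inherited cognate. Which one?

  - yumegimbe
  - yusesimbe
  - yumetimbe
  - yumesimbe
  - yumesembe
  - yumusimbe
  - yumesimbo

Mivike: start from *yumatimba.
  rule 1: no change — yumatimba
  rule 2 (vowel merger): yumatimba → yumatemba
  rule 3 (vowel merger): yumatemba → yumetembe
  rule 4 (palatalisation): yumetembe → yumesembe
  rule 5 (pre-nasal raising): yumesembe → yumesimbe
  ⇒ Mivike yumesimbe

yumesimbe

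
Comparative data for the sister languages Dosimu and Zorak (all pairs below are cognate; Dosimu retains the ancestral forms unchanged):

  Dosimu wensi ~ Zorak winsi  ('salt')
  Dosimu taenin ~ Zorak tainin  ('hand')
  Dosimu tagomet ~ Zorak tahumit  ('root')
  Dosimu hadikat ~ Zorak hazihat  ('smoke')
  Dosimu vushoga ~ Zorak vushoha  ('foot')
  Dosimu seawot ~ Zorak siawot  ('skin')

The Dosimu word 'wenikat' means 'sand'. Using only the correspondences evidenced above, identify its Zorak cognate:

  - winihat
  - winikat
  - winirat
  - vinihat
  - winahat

winihat

wensi ~ winsi — Dosimu e corresponds to Zorak i after a consonant, before a nasal.
hadikat ~ hazihat — Dosimu k corresponds to Zorak h between vowels (before a back vowel).
Applying these to Dosimu 'wenikat':
  wenikat → winikat   (e→i after a consonant, before a nasal)
  winikat → winihat   (k→h between vowels (before a back vowel))
So the Zorak cognate is 'winihat'.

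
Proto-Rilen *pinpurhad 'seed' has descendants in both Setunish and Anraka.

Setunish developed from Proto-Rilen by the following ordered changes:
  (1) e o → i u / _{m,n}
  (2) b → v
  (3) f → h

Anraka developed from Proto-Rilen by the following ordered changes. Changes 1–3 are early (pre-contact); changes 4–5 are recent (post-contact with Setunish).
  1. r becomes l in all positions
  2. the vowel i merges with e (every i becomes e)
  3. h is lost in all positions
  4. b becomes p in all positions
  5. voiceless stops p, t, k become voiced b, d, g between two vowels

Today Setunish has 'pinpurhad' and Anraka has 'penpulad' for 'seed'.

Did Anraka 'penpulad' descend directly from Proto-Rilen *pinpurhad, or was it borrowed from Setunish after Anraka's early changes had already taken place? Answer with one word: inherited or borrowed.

inherited

If inherited, *pinpurhad would pass through all of Anraka's changes:
Anraka: *pinpurhad > pinpulhad > penpulhad > penpulad  (by unconditioned shift, vowel merger, h-loss)
If borrowed from Setunish 'pinpurhad' after the early changes, it would undergo only the recent ones:
  rule 4 (unconditioned shift): no change (pinpurhad)
  rule 5 (intervocalic voicing): no change (pinpurhad)
  ⇒ as a loan: pinpurhad
Anraka 'penpulad' matches the inherited outcome exactly, so it is an inherited cognate, not a loan.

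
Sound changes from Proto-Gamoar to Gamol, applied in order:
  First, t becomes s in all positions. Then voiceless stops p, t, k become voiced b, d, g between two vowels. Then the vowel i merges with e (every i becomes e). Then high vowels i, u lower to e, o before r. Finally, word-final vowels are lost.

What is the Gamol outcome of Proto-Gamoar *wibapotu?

Gamol: *wibapotu
  wibapotu → wibaposu   [unconditioned shift]
  wibaposu → wibabosu   [intervocalic voicing]
  wibabosu → webabosu   [vowel merger]
  webabosu (rule 4 does not apply)
  webabosu → webabos   [apocope]
  giving Gamol webabos.

webabos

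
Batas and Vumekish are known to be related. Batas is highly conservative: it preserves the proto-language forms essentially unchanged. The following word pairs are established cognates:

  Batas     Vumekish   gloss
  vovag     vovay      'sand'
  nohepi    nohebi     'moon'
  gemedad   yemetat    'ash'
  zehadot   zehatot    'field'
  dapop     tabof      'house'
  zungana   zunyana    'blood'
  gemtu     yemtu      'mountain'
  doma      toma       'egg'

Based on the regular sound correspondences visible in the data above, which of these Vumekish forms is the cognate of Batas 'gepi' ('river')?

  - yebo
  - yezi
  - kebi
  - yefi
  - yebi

gemedad ~ yemetat, gemtu ~ yemtu — Batas g corresponds to Vumekish y word-initially before a front vowel.
nohepi ~ nohebi — Batas p corresponds to Vumekish b between vowels (before a front vowel).
Applying these to Batas 'gepi':
  gepi → yepi   (g→y word-initially before a front vowel)
  yepi → yebi   (p→b between vowels (before a front vowel))
So the Vumekish cognate is 'yebi'.

yebi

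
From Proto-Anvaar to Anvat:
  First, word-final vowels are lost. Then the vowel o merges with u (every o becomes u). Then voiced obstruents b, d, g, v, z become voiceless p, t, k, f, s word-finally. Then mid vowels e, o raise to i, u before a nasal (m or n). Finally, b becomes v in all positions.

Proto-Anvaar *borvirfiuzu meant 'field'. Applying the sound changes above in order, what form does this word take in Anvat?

Anvat: *borvirfiuzu > borvirfiuz > burvirfiuz > burvirfius > vurvirfius  (by apocope, vowel merger, final devoicing, unconditioned shift)

vurvirfius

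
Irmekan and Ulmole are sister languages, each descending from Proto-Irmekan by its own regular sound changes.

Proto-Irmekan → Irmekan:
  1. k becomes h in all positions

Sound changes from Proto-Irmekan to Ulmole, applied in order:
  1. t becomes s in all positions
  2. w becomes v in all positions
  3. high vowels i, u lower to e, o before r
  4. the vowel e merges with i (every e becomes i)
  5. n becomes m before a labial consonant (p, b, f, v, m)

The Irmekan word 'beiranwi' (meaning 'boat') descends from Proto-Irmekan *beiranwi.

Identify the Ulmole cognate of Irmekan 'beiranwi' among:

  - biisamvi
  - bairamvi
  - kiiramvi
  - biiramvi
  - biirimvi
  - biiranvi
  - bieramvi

biiramvi

Ulmole: start from *beiranwi.
  rule 1: no change — beiranwi
  rule 2 (unconditioned shift): beiranwi → beiranvi
  rule 3 (pre-rhotic lowering): beiranvi → beeranvi
  rule 4 (vowel merger): beeranvi → biiranvi
  rule 5 (nasal place assimilation): biiranvi → biiramvi
  ⇒ Ulmole biiramvi
Only 'biiramvi' matches the regular Ulmole development of *beiranwi.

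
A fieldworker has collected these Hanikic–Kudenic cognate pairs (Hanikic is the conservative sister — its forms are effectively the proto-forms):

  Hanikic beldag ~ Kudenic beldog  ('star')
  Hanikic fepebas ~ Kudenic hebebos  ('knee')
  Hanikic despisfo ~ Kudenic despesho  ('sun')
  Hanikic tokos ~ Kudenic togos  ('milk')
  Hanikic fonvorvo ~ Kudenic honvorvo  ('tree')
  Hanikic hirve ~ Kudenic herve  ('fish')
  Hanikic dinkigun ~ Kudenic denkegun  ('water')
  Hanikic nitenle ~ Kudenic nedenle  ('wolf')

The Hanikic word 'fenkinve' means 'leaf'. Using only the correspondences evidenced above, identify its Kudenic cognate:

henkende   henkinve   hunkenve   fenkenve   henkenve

henkenve

fepebas ~ hebebos — Hanikic f corresponds to Kudenic h word-initially before a front vowel.
dinkigun ~ denkegun — Hanikic i corresponds to Kudenic e after a consonant, before a nasal.
Applying these to Hanikic 'fenkinve':
  fenkinve → henkinve   (f→h word-initially before a front vowel)
  henkinve → henkenve   (i→e after a consonant, before a nasal)
So the Kudenic cognate is 'henkenve'.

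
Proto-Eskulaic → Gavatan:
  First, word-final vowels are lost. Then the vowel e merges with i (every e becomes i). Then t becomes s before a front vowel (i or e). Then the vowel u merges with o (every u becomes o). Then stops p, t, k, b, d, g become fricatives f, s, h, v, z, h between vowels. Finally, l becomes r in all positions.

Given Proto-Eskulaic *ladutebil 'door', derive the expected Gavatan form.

razosivir

Gavatan: start from *ladutebil.
  rule 1: no change — ladutebil
  rule 2 (vowel merger): ladutebil → ladutibil
  rule 3 (palatalisation): ladutibil → ladusibil
  rule 4 (vowel merger): ladusibil → ladosibil
  rule 5 (intervocalic lenition): ladosibil → lazosivil
  rule 6 (unconditioned shift): lazosivil → razosivir
  ⇒ Gavatan razosivir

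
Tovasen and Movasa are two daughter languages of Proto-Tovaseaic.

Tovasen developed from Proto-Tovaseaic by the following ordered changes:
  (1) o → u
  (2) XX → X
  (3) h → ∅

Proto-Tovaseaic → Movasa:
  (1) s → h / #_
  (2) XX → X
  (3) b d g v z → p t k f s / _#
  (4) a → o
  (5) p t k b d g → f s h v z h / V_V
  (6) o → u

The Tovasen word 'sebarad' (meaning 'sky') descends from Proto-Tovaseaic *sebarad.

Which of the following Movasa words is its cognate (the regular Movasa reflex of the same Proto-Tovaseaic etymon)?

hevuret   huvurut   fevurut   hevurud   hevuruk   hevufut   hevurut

Movasa: *sebarad
  sebarad → hebarad   [debuccalisation]
  hebarad (rule 2 does not apply)
  hebarad → hebarat   [final devoicing]
  hebarat → heborot   [vowel merger]
  heborot → hevorot   [intervocalic lenition]
  hevorot → hevurut   [vowel merger]
  giving Movasa hevurut.
Only 'hevurut' matches the regular Movasa development of *sebarad.

hevurut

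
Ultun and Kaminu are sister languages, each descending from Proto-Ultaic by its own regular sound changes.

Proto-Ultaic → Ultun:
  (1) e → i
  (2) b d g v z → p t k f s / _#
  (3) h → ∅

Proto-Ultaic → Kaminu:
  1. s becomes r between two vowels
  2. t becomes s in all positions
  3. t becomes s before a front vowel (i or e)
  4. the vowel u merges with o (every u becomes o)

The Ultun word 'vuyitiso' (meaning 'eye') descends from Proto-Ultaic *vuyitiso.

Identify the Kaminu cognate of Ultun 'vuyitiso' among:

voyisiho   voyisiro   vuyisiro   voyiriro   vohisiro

voyisiro

Kaminu: *vuyitiso
  vuyitiso → vuyitiro   [rhotacism]
  vuyitiro → vuyisiro   [unconditioned shift]
  vuyisiro (rule 3 does not apply)
  vuyisiro → voyisiro   [vowel merger]
  giving Kaminu voyisiro.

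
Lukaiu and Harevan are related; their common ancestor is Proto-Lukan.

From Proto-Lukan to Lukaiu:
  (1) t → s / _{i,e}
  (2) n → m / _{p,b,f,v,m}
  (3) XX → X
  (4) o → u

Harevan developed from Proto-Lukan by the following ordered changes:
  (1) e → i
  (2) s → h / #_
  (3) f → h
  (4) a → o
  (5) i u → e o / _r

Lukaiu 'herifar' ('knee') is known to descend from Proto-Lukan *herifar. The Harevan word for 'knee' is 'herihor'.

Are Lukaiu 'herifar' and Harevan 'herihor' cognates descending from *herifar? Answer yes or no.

Derive the expected Harevan reflex of *herifar:
Harevan: *herifar > hirifar > hirihar > hirihor > herihor  (by vowel merger, unconditioned shift, vowel merger, pre-rhotic lowering)
Harevan 'herihor' matches the regular reflex exactly, so the pair is cognate.

yes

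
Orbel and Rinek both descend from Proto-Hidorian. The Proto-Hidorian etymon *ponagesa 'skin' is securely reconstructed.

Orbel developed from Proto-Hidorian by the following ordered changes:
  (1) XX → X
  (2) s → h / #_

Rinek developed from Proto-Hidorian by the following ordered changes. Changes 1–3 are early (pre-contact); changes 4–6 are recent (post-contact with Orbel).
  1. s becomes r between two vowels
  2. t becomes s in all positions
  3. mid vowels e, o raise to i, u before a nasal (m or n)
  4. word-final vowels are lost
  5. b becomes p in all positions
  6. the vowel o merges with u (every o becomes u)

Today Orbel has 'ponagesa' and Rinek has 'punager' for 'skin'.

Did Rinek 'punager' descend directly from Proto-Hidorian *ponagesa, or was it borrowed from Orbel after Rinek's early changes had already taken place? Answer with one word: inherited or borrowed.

If inherited, *ponagesa would pass through all of Rinek's changes:
Rinek: *ponagesa
  ponagesa → ponagera   [rhotacism]
  ponagera (rule 2 does not apply)
  ponagera → punagera   [pre-nasal raising]
  punagera → punager   [apocope]
  punager (rule 5 does not apply)
  punager (rule 6 does not apply)
  giving Rinek punager.
If borrowed from Orbel 'ponagesa' after the early changes, it would undergo only the recent ones:
  rule 4 (apocope): ponagesa → ponages
  rule 5 (unconditioned shift): no change (ponages)
  rule 6 (vowel merger): ponages → punages
  ⇒ as a loan: punages
Rinek 'punager' matches the inherited outcome exactly, so it is an inherited cognate, not a loan.

inherited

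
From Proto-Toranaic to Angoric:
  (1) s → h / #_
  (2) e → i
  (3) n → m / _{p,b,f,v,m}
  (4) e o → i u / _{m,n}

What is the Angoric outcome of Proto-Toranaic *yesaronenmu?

Angoric: start from *yesaronenmu.
  rule 1: no change — yesaronenmu
  rule 2 (vowel merger): yesaronenmu → yisaroninmu
  rule 3 (nasal place assimilation): yisaroninmu → yisaronimmu
  rule 4 (pre-nasal raising): yisaronimmu → yisarunimmu
  ⇒ Angoric yisarunimmu

yisarunimmu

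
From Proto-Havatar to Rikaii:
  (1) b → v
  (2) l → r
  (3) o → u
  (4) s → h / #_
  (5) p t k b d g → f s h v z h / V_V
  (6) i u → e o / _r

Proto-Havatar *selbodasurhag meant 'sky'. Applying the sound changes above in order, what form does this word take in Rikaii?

Rikaii: start from *selbodasurhag.
  rule 1 (unconditioned shift): selbodasurhag → selvodasurhag
  rule 2 (unconditioned shift): selvodasurhag → servodasurhag
  rule 3 (vowel merger): servodasurhag → servudasurhag
  rule 4 (debuccalisation): servudasurhag → hervudasurhag
  rule 5 (intervocalic lenition): hervudasurhag → hervuzasurhag
  rule 6 (pre-rhotic lowering): hervuzasurhag → hervuzasorhag
  ⇒ Rikaii hervuzasorhag

hervuzasorhag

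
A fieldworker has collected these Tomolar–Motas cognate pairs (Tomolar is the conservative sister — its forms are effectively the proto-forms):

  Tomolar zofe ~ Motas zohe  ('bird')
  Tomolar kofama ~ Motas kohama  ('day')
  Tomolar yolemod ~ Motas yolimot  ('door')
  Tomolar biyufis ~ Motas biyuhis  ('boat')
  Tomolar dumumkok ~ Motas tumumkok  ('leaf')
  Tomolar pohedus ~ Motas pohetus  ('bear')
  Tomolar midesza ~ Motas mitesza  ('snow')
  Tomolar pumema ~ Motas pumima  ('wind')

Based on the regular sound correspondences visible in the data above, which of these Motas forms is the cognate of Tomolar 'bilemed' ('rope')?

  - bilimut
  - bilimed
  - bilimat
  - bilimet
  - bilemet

yolemod ~ yolimot, pumema ~ pumima — Tomolar e corresponds to Motas i after a consonant, before a nasal.
yolemod ~ yolimot — Tomolar d corresponds to Motas t word-finally.
Applying these to Tomolar 'bilemed':
  bilemed → bilimed   (e→i after a consonant, before a nasal)
  bilimed → bilimet   (d→t word-finally)
So the Motas cognate is 'bilimet'.

bilimet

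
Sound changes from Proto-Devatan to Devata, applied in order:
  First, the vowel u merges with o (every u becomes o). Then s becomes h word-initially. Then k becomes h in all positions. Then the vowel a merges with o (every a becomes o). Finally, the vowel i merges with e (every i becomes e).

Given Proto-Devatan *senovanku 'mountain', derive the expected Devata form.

henovonho

Devata: *senovanku > senovanko > henovanko > henovanho > henovonho  (by vowel merger, debuccalisation, unconditioned shift, vowel merger)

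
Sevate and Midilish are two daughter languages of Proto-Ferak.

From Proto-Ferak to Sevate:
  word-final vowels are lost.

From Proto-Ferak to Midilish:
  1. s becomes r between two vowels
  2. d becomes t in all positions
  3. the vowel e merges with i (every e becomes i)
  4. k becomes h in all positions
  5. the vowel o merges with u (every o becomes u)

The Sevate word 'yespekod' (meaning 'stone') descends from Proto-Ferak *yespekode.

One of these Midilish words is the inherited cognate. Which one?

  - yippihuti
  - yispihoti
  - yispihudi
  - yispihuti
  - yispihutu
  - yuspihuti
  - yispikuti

Midilish: *yespekode
  yespekode (rule 1 does not apply)
  yespekode → yespekote   [unconditioned shift]
  yespekote → yispikoti   [vowel merger]
  yispikoti → yispihoti   [unconditioned shift]
  yispihoti → yispihuti   [vowel merger]
  giving Midilish yispihuti.

yispihuti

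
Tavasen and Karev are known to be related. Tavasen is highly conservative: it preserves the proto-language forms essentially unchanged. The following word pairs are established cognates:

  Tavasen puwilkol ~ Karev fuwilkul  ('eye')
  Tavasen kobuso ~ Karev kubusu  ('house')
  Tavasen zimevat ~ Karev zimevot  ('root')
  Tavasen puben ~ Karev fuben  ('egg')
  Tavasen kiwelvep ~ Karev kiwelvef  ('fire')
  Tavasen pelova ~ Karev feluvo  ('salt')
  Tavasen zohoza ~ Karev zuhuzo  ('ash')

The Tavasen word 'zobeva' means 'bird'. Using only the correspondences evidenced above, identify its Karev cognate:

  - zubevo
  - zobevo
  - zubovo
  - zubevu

zubevo

kobuso ~ kubusu — Tavasen o corresponds to Karev u after a consonant, before a labial obstruent.
pelova ~ feluvo, zohoza ~ zuhuzo — Tavasen a corresponds to Karev o word-finally.
Applying these to Tavasen 'zobeva':
  zobeva → zubeva   (o→u after a consonant, before a labial obstruent)
  zubeva → zubevo   (a→o word-finally)
So the Karev cognate is 'zubevo'.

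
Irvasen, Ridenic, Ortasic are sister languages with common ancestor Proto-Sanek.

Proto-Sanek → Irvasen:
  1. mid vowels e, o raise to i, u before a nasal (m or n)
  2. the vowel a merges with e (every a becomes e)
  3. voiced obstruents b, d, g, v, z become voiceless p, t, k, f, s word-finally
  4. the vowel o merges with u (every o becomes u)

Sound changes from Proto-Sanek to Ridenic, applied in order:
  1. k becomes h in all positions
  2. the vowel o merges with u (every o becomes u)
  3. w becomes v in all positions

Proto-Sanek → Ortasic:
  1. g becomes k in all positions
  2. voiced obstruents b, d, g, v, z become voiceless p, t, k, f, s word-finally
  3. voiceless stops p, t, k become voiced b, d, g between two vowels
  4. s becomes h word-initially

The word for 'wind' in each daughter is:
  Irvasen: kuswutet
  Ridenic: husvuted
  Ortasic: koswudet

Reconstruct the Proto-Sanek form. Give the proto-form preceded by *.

Position 4: Irvasen has w, Ridenic has v, Ortasic has w. Irvasen preserves w here (none of its changes turn any other segment into w), so the proto-segment is *w.
Position 8: Irvasen has t, Ridenic has d, Ortasic has t. Ridenic preserves d here (none of its changes turn any other segment into d), so the proto-segment is *d.
Position 2: Irvasen has u, Ridenic has u, Ortasic has o. Ortasic preserves o here (none of its changes turn any other segment into o), so the proto-segment is *o.
Continuing position by position gives *koswuted; check it forward:
Irvasen: start from *koswuted.
  rule 1: no change — koswuted
  rule 2: no change — koswuted
  rule 3 (final devoicing): koswuted → koswutet
  rule 4 (vowel merger): koswutet → kuswutet
  ⇒ Irvasen kuswutet
Ridenic: start from *koswuted.
  rule 1 (unconditioned shift): koswuted → hoswuted
  rule 2 (vowel merger): hoswuted → huswuted
  rule 3 (unconditioned shift): huswuted → husvuted
  ⇒ Ridenic husvuted
Ortasic: *koswuted
  koswuted (rule 1 does not apply)
  koswuted → koswutet   [final devoicing]
  koswutet → koswudet   [intervocalic voicing]
  koswudet (rule 4 does not apply)
  giving Ortasic koswudet.
No other proto-form is consistent with every reflex, so the reconstruction is *koswuted.

*koswuted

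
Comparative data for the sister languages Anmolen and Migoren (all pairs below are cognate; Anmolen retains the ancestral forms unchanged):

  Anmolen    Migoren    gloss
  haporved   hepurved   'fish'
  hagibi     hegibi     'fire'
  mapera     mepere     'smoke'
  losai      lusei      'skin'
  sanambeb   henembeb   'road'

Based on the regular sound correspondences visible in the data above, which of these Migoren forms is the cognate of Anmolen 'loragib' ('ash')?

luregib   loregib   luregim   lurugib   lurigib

luregib

haporved ~ hepurved — Anmolen o corresponds to Migoren u after a consonant, before r.
hagibi ~ hegibi — Anmolen a corresponds to Migoren e after a consonant, before a consonant other than r, m, n, p, b, f, v.
Applying these to Anmolen 'loragib':
  loragib → luragib   (o→u after a consonant, before r)
  luragib → luregib   (a→e after a consonant, before a consonant other than r, m, n, p, b, f, v)
So the Migoren cognate is 'luregib'.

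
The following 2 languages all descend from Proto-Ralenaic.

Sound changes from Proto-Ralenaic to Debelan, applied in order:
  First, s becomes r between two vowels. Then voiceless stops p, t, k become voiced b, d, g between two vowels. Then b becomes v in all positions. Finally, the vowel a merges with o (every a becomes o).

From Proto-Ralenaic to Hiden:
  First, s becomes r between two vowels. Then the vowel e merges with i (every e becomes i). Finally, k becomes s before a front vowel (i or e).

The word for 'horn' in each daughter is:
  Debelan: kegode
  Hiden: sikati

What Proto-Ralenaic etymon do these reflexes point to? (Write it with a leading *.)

*kekate

Position 1: Debelan has k, Hiden has s. Debelan preserves k here (none of its changes turn any other segment into k), so the proto-segment is *k.
Position 2: Debelan has e, Hiden has i. Debelan preserves e here (none of its changes turn any other segment into e), so the proto-segment is *e.
This points to *kekate. Verify forward in each daughter:
Debelan: start from *kekate.
  rule 1: no change — kekate
  rule 2 (intervocalic voicing): kekate → kegade
  rule 3: no change — kegade
  rule 4 (vowel merger): kegade → kegode
  ⇒ Debelan kegode
Hiden: *kekate > kikati > sikati  (by vowel merger, palatalisation)
No other proto-form is consistent with every reflex, so the reconstruction is *kekate.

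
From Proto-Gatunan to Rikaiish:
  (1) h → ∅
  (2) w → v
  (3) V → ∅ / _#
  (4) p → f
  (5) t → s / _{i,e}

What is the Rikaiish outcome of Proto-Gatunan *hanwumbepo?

anvumbef

Rikaiish: *hanwumbepo > anwumbepo > anvumbepo > anvumbep > anvumbef  (by h-loss, unconditioned shift, apocope, unconditioned shift)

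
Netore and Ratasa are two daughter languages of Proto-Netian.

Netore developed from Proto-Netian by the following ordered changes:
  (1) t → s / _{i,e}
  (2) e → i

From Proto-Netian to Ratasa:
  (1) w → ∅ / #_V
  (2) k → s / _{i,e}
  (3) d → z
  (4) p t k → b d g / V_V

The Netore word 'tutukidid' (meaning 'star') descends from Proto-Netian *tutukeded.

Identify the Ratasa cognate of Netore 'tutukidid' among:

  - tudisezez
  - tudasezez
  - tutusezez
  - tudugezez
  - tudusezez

Ratasa: *tutukeded
  tutukeded (rule 1 does not apply)
  tutukeded → tutuseded   [palatalisation]
  tutuseded → tutusezez   [unconditioned shift]
  tutusezez → tudusezez   [intervocalic voicing]
  giving Ratasa tudusezez.

tudusezez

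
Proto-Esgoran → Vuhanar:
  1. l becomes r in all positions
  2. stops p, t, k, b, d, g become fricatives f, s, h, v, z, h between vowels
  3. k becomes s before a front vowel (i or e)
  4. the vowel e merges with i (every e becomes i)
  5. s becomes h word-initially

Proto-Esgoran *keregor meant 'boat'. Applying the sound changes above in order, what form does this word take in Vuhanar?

hirihor

Vuhanar: *keregor
  keregor (rule 1 does not apply)
  keregor → kerehor   [intervocalic lenition]
  kerehor → serehor   [palatalisation]
  serehor → sirihor   [vowel merger]
  sirihor → hirihor   [debuccalisation]
  giving Vuhanar hirihor.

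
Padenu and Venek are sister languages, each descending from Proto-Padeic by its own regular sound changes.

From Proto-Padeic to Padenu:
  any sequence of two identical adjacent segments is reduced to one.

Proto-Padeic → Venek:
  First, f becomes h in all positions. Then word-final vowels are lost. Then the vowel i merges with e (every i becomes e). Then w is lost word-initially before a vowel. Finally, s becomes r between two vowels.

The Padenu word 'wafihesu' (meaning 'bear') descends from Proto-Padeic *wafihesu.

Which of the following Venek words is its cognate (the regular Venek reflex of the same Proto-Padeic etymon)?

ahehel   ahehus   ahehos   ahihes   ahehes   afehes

Venek: start from *wafihesu.
  rule 1 (unconditioned shift): wafihesu → wahihesu
  rule 2 (apocope): wahihesu → wahihes
  rule 3 (vowel merger): wahihes → wahehes
  rule 4 (glide loss): wahehes → ahehes
  rule 5: no change — ahehes
  ⇒ Venek ahehes
Among the options, 'ahehes' alone shows every Venek change applied in order.

ahehes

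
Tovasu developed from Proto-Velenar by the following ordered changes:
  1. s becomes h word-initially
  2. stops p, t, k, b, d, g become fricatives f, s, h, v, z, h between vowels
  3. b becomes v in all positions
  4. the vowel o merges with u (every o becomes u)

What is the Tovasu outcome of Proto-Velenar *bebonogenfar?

vevunuhenfar

Tovasu: *bebonogenfar
  bebonogenfar (rule 1 does not apply)
  bebonogenfar → bevonohenfar   [intervocalic lenition]
  bevonohenfar → vevonohenfar   [unconditioned shift]
  vevonohenfar → vevunuhenfar   [vowel merger]
  giving Tovasu vevunuhenfar.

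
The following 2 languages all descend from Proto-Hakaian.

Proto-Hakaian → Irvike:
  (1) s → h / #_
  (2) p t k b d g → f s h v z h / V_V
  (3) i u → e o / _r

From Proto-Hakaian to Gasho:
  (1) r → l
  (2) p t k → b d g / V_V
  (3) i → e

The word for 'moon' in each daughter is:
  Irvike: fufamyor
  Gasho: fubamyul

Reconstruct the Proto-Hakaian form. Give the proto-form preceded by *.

*fupamyur

Position 7: Irvike has o, Gasho has u. Gasho preserves u here (none of its changes turn any other segment into u), so the proto-segment is *u.
Position 3: Irvike has f, Gasho has b. Taking the neighbouring segments as reconstructed: Irvike f could go back to *p or *f; Gasho b could go back to *p or *b — the one source consistent with every daughter is *p.
This points to *fupamyur. Verify forward in each daughter:
Irvike: *fupamyur > fufamyur > fufamyor  (by intervocalic lenition, pre-rhotic lowering)
Gasho: start from *fupamyur.
  rule 1 (unconditioned shift): fupamyur → fupamyul
  rule 2 (intervocalic voicing): fupamyul → fubamyul
  rule 3: no change — fubamyul
  ⇒ Gasho fubamyul
*fupamyur is the unique common source.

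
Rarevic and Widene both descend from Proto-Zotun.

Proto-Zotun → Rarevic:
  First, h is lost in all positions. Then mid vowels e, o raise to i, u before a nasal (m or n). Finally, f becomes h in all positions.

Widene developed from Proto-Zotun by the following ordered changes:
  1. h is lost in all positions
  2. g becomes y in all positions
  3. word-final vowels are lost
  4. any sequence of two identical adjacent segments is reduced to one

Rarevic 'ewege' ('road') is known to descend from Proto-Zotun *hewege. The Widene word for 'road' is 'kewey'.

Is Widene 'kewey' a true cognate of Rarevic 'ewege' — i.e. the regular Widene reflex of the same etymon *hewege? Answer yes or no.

no

Derive the expected Widene reflex of *hewege:
Widene: start from *hewege.
  rule 1 (h-loss): hewege → ewege
  rule 2 (unconditioned shift): ewege → eweye
  rule 3 (apocope): eweye → ewey
  rule 4: no change — ewey
  ⇒ Widene ewey
The regular Widene reflex would be 'ewey', but the attested form is 'kewey'. The correspondence is irregular, so they are not cognates (the Widene form has a different source).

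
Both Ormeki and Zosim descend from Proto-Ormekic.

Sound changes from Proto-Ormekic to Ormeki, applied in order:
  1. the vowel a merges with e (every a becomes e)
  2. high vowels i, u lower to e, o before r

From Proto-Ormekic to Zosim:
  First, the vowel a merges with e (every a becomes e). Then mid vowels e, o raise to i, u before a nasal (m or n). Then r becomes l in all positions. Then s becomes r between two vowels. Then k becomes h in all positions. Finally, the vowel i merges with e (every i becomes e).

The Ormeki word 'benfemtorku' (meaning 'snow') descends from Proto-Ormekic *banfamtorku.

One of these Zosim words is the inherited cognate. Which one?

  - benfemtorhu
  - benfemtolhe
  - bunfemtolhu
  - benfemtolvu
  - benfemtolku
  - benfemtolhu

benfemtolhu

Zosim: *banfamtorku
  banfamtorku → benfemtorku   [vowel merger]
  benfemtorku → binfimtorku   [pre-nasal raising]
  binfimtorku → binfimtolku   [unconditioned shift]
  binfimtolku (rule 4 does not apply)
  binfimtolku → binfimtolhu   [unconditioned shift]
  binfimtolhu → benfemtolhu   [vowel merger]
  giving Zosim benfemtolhu.
The other candidates each miss or misapply at least one Zosim change.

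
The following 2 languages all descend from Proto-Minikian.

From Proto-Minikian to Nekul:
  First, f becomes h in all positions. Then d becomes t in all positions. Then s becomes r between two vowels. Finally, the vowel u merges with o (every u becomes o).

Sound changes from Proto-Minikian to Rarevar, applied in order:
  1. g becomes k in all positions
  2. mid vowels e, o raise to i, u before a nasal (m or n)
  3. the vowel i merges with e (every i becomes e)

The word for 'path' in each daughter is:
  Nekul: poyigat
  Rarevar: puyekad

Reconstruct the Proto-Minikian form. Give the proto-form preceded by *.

*puyigad

Position 5: Nekul has g, Rarevar has k. Nekul preserves g here (none of its changes turn any other segment into g), so the proto-segment is *g.
Position 4: Nekul has i, Rarevar has e. Nekul preserves i here (none of its changes turn any other segment into i), so the proto-segment is *i.
Position 7: Nekul has t, Rarevar has d. Rarevar preserves d here (none of its changes turn any other segment into d), so the proto-segment is *d.
Continuing position by position gives *puyigad; check it forward:
Nekul: *puyigad > puyigat > poyigat  (by unconditioned shift, vowel merger)
Rarevar: *puyigad > puyikad > puyekad  (by unconditioned shift, vowel merger)
Only *puyigad yields all of Nekul poyigat, Rarevar puyekad.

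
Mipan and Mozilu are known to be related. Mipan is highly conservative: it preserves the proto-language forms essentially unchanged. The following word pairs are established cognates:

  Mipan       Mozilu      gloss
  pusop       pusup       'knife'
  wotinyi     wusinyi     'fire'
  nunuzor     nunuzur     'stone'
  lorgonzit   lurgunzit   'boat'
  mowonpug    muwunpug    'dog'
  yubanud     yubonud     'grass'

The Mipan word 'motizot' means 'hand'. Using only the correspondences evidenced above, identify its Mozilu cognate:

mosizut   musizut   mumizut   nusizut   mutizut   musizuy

musizut

wotinyi ~ wusinyi, mowonpug ~ muwunpug — Mipan o corresponds to Mozilu u after a consonant, before a consonant other than r, m, n, p, b, f, v.
wotinyi ~ wusinyi — Mipan t corresponds to Mozilu s between vowels (before a front vowel).
Applying these to Mipan 'motizot':
  motizot → mutizot   (o→u after a consonant, before a consonant other than r, m, n, p, b, f, v)
  mutizot → musizot   (t→s between vowels (before a front vowel))
  musizot → musizut   (o→u after a consonant, before a consonant other than r, m, n, p, b, f, v)
So the Mozilu cognate is 'musizut'.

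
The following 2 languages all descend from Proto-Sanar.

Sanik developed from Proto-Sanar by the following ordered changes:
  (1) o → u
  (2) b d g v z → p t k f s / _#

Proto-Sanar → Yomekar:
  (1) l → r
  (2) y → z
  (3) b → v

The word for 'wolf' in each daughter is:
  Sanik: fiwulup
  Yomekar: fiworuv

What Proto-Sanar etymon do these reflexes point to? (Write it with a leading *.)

Position 5: Sanik has l, Yomekar has r. Sanik preserves l here (none of its changes turn any other segment into l), so the proto-segment is *l.
Position 7: Sanik has p, Yomekar has v. Taking the neighbouring segments as reconstructed: Sanik p could go back to *p or *b; Yomekar v could go back to *b or *v — the one source consistent with every daughter is *b.
This points to *fiwolub. Verify forward in each daughter:
Sanik: start from *fiwolub.
  rule 1 (vowel merger): fiwolub → fiwulub
  rule 2 (final devoicing): fiwulub → fiwulup
  ⇒ Sanik fiwulup
Yomekar: *fiwolub
  fiwolub → fiworub   [unconditioned shift]
  fiworub (rule 2 does not apply)
  fiworub → fiworuv   [unconditioned shift]
  giving Yomekar fiworuv.
No other proto-form is consistent with every reflex, so the reconstruction is *fiwolub.

*fiwolub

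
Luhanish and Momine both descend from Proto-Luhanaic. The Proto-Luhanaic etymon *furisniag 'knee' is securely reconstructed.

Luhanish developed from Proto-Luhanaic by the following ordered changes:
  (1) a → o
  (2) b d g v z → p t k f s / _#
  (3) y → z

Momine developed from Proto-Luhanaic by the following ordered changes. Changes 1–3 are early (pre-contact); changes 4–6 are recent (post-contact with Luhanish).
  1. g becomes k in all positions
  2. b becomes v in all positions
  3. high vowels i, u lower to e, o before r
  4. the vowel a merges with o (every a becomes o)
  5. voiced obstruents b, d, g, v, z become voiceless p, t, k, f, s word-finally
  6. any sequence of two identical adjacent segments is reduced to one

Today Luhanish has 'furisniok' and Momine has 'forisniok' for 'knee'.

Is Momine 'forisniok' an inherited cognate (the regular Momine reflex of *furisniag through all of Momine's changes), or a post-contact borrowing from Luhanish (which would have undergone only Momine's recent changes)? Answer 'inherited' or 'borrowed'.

inherited

If inherited, *furisniag would pass through all of Momine's changes:
Momine: *furisniag > furisniak > forisniak > forisniok  (by unconditioned shift, pre-rhotic lowering, vowel merger)
If borrowed from Luhanish 'furisniok' after the early changes, it would undergo only the recent ones:
  rule 4 (vowel merger): no change (furisniok)
  rule 5 (final devoicing): no change (furisniok)
  rule 6 (degemination): no change (furisniok)
  ⇒ as a loan: furisniok
Momine 'forisniok' matches the inherited outcome exactly, so it is an inherited cognate, not a loan.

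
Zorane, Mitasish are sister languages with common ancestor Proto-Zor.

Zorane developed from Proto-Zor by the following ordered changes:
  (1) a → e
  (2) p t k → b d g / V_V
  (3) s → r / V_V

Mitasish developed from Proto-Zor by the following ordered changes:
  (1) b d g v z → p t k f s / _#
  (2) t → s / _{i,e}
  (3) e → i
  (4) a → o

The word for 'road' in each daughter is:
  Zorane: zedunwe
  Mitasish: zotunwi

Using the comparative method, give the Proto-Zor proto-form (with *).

*zatunwe

Position 3: Zorane has d, Mitasish has t. Taking the neighbouring segments as reconstructed: Zorane d could go back to *t or *d; Mitasish t can only go back to *t — the one source consistent with every daughter is *t.
Position 7: Zorane has e, Mitasish has i. Taking the neighbouring segments as reconstructed: Zorane e could go back to *a or *e; Mitasish i could go back to *e or *i — the one source consistent with every daughter is *e.
Position 2: Zorane has e, Mitasish has o. Taking the neighbouring segments as reconstructed: Zorane e could go back to *a or *e; Mitasish o could go back to *a or *o — the one source consistent with every daughter is *a.
Verify the candidate proto-form against each daughter:
Zorane: *zatunwe
  zatunwe → zetunwe   [vowel merger]
  zetunwe → zedunwe   [intervocalic voicing]
  zedunwe (rule 3 does not apply)
  giving Zorane zedunwe.
Mitasish: *zatunwe
  zatunwe (rule 1 does not apply)
  zatunwe (rule 2 does not apply)
  zatunwe → zatunwi   [vowel merger]
  zatunwi → zotunwi   [vowel merger]
  giving Mitasish zotunwi.
*zatunwe is the unique common source.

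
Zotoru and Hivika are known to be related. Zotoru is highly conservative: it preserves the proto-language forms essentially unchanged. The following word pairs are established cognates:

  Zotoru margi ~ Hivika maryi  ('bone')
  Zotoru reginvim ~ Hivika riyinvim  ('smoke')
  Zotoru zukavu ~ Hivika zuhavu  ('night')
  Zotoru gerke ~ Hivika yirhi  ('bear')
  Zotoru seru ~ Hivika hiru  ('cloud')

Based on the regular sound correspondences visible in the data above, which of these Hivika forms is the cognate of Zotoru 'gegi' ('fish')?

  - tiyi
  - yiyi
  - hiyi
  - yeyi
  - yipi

yiyi

gerke ~ yirhi — Zotoru g corresponds to Hivika y word-initially before a front vowel.
reginvim ~ riyinvim — Zotoru e corresponds to Hivika i after a consonant, before a consonant other than r, m, n, p, b, f, v.
reginvim ~ riyinvim — Zotoru g corresponds to Hivika y between vowels (before a front vowel).
Applying these to Zotoru 'gegi':
  gegi → yegi   (g→y word-initially before a front vowel)
  yegi → yigi   (e→i after a consonant, before a consonant other than r, m, n, p, b, f, v)
  yigi → yiyi   (g→y between vowels (before a front vowel))
So the Hivika cognate is 'yiyi'.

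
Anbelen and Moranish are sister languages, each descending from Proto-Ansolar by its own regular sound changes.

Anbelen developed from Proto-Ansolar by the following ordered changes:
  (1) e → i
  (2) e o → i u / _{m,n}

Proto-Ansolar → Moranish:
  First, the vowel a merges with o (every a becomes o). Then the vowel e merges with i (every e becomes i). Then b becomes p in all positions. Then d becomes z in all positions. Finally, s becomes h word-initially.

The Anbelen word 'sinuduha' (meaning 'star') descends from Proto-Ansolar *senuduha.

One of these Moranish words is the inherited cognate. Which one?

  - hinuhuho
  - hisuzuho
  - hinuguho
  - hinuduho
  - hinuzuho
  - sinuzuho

Moranish: start from *senuduha.
  rule 1 (vowel merger): senuduha → senuduho
  rule 2 (vowel merger): senuduho → sinuduho
  rule 3: no change — sinuduho
  rule 4 (unconditioned shift): sinuduho → sinuzuho
  rule 5 (debuccalisation): sinuzuho → hinuzuho
  ⇒ Moranish hinuzuho
Only 'hinuzuho' matches the regular Moranish development of *senuduha.

hinuzuho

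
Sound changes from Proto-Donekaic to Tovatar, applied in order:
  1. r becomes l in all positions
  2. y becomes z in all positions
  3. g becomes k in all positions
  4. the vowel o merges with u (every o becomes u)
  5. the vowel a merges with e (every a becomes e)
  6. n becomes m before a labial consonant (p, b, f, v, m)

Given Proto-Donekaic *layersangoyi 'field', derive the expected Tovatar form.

lezelsenkuzi

Tovatar: *layersangoyi
  layersangoyi → layelsangoyi   [unconditioned shift]
  layelsangoyi → lazelsangozi   [unconditioned shift]
  lazelsangozi → lazelsankozi   [unconditioned shift]
  lazelsankozi → lazelsankuzi   [vowel merger]
  lazelsankuzi → lezelsenkuzi   [vowel merger]
  lezelsenkuzi (rule 6 does not apply)
  giving Tovatar lezelsenkuzi.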